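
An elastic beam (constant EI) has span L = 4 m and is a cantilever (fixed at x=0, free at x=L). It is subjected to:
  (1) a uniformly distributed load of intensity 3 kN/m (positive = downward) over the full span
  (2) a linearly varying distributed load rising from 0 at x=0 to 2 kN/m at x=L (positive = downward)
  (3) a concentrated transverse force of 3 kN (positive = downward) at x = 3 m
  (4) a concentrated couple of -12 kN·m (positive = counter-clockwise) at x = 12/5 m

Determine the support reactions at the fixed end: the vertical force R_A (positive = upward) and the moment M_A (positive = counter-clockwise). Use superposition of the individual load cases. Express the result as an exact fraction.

R_A = 19 kN, M_A = 167/3 kN·m

Load 1 — uniform load w=3 kN/m over full span:
  R_A = wL = 3·4 = 12 kN
  M_A = wL²/2 = 3·4²/2 = 24 kN·m
Load 2 — triangular load w₀=2 kN/m (0→w₀ over full span):
  R_A = w₀L/2 = 2·4/2 = 4 kN
  M_A = w₀L²/3 = 2·4²/3 = 32/3 kN·m
Load 3 — point force P=3 kN at a=3 m (b=L-a=1):
  R_A = P = 3 kN
  M_A = Pa = 3·3 = 9 kN·m
Load 4 — applied couple M₀=-12 kN·m at a=12/5 m (b=L-a=8/5):
  R_A = 0 kN
  M_A = -M₀ = -(-12) = 12 kN·m
Superposition: R_A = 19 kN, M_A = 167/3 kN·m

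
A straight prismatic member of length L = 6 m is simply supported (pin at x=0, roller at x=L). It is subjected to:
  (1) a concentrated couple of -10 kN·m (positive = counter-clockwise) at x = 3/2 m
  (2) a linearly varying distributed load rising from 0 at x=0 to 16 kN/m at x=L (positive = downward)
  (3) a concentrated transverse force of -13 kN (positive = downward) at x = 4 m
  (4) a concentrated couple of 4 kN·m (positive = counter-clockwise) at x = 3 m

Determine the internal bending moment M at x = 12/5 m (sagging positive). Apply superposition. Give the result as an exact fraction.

Load 1 — applied couple M₀=-10 kN·m at a=3/2 m (b=L-a=9/2):
  M_1 = M₀x/L - M₀  [x>a] = (-10)·(12/5)/6 - (-10) = 6 kN·m
Load 2 — triangular load w₀=16 kN/m (0→w₀ over full span):
  M_2 = w₀Lx/6 - w₀x³/(6L) = 16·6·(12/5)/6 - 16·(12/5)³/(6·6) = 4032/125 kN·m
Load 3 — point force P=-13 kN at a=4 m (b=L-a=2):
  M_3 = Pbx/L  [x≤a] = (-13)·2·(12/5)/6 = -52/5 kN·m
Load 4 — applied couple M₀=4 kN·m at a=3 m (b=L-a=3):
  M_4 = M₀x/L  [x≤a] = 4·(12/5)/6 = 8/5 kN·m
Superposition: M = Σ M_i = 3682/125 kN·m ≈ 29.456000 kN·m

M(12/5) = 3682/125 kN·m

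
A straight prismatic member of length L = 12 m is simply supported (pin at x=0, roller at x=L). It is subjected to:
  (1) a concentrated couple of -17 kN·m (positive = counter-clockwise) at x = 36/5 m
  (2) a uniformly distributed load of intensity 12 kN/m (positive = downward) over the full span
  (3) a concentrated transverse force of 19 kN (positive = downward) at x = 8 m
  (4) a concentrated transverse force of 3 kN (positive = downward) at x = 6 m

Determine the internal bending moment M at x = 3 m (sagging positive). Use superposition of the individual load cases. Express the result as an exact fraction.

M(3) = 725/4 kN·m

Load 1 — applied couple M₀=-17 kN·m at a=36/5 m (b=L-a=24/5):
  M_1 = M₀x/L  [x≤a] = (-17)·3/12 = -17/4 kN·m
Load 2 — uniform load w=12 kN/m over full span:
  M_2 = wx(L-x)/2 = 12·3·(12-3)/2 = 162 kN·m
Load 3 — point force P=19 kN at a=8 m (b=L-a=4):
  M_3 = Pbx/L  [x≤a] = 19·4·3/12 = 19 kN·m
Load 4 — point force P=3 kN at a=6 m (b=L-a=6):
  M_4 = Pbx/L  [x≤a] = 3·6·3/12 = 9/2 kN·m
Superposition: M = Σ M_i = 725/4 kN·m ≈ 181.250000 kN·m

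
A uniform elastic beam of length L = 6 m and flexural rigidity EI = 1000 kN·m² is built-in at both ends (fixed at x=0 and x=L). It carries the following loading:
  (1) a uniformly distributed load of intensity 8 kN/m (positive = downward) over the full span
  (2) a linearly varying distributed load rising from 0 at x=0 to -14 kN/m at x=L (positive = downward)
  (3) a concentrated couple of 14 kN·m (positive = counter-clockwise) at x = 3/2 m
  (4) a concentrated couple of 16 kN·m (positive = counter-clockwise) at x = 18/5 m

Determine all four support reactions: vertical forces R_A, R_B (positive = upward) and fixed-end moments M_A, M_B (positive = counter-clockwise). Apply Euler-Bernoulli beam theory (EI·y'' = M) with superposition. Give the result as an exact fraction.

R_A = 3573/200 kN, M_A = 1939/200 kN·m, R_B = -2373/200 kN, M_B = 1499/200 kN·m

Load 1 — uniform load w=8 kN/m over full span:
  R_A = wL/2 = 8·6/2 = 24 kN
  M_A = wL²/12 = 8·6²/12 = 24 kN·m
  R_B = wL/2 = 8·6/2 = 24 kN
  M_B = -wL²/12 = -8·6²/12 = -24 kN·m
Load 2 — triangular load w₀=-14 kN/m (0→w₀ over full span):
  R_A = 3w₀L/20 = 3·(-14)·6/20 = -63/5 kN
  M_A = w₀L²/30 = (-14)·6²/30 = -84/5 kN·m
  R_B = 7w₀L/20 = 7·(-14)·6/20 = -147/5 kN
  M_B = -w₀L²/20 = -(-14)·6²/20 = 126/5 kN·m
Load 3 — applied couple M₀=14 kN·m at a=3/2 m (b=L-a=9/2):
  R_A = 6M₀ab/L³ = 6·14·(3/2)·(9/2)/6³ = 21/8 kN
  M_A = M₀b(2a-b)/L² = 14·(9/2)·(2·(3/2)-(9/2))/6² = -21/8 kN·m
  R_B = -6M₀ab/L³ = -6·14·(3/2)·(9/2)/6³ = -21/8 kN
  M_B = M₀a(2b-a)/L² = 14·(3/2)·(2·(9/2)-(3/2))/6² = 35/8 kN·m
Load 4 — applied couple M₀=16 kN·m at a=18/5 m (b=L-a=12/5):
  R_A = 6M₀ab/L³ = 6·16·(18/5)·(12/5)/6³ = 96/25 kN
  M_A = M₀b(2a-b)/L² = 16·(12/5)·(2·(18/5)-(12/5))/6² = 128/25 kN·m
  R_B = -6M₀ab/L³ = -6·16·(18/5)·(12/5)/6³ = -96/25 kN
  M_B = M₀a(2b-a)/L² = 16·(18/5)·(2·(12/5)-(18/5))/6² = 48/25 kN·m
Superposition: R_A = 3573/200 kN, M_A = 1939/200 kN·m, R_B = -2373/200 kN, M_B = 1499/200 kN·m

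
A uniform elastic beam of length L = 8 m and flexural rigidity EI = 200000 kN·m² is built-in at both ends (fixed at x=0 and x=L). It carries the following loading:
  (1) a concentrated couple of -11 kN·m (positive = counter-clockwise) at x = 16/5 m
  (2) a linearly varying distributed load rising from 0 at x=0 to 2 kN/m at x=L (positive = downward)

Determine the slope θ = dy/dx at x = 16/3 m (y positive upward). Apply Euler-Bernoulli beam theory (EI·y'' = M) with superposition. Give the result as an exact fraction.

θ(16/3) = 2011/75937500 rad

Load 1 — applied couple M₀=-11 kN·m at a=16/5 m (b=L-a=24/5):
  θ_1 = (R_Ax²/2 - M_Ax - M₀(x-a))/EI  [x>a] with R_A=-99/50, M_A=-33/25 = ((-99/50)·(16/3)²/2 - (-33/25)·(16/3) - (-11)·((16/3)-(16/5)))/200000 = 11/937500 rad
Load 2 — triangular load w₀=2 kN/m (0→w₀ over full span):
  θ_2 = -w₀(2x(L-x)(L-2x)(x+2L)+x²(L-x)²)/(120LEI) = -2·(2·(16/3)·(8-(16/3))·(8-2·(16/3))·((16/3)+2·8)+(16/3)²·(8-(16/3))²)/(120·8·200000) = 56/3796875 rad
Superposition: θ = Σ θ_i = 2011/75937500 rad ≈ 0.000026 rad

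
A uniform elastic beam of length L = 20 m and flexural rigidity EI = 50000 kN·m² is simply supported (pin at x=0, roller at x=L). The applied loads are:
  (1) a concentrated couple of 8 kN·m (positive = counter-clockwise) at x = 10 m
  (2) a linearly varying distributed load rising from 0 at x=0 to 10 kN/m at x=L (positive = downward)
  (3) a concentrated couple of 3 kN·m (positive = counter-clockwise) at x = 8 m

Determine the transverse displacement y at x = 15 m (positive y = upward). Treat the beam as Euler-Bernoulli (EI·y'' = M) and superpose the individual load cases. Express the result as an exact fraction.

y(15) = -369577/2400000 m

Load 1 — applied couple M₀=8 kN·m at a=10 m (b=L-a=10):
  y_1 = (M₀x³/(6L)-M₀(x-a)²/2+C₁x)/EI  [x>a] with C₁=M₀(3b²-L²)/(6L)=-20/3 = (8·15³/(6·20)-8·(15-10)²/2+(-20/3)·15)/50000 = 1/2000 m
Load 2 — triangular load w₀=10 kN/m (0→w₀ over full span):
  y_2 = -w₀x(7L⁴-10L²x²+3x⁴)/(360LEI) = -10·15·(7·20⁴-10·20²·15²+3·15⁴)/(360·20·50000) = -119/768 m
Load 3 — applied couple M₀=3 kN·m at a=8 m (b=L-a=12):
  y_3 = (M₀x³/(6L)-M₀(x-a)²/2+C₁x)/EI  [x>a] with C₁=M₀(3b²-L²)/(6L)=4/5 = (3·15³/(6·20)-3·(15-8)²/2+(4/5)·15)/50000 = 183/400000 m
Superposition: y = Σ y_i = -369577/2400000 m ≈ -0.153990 m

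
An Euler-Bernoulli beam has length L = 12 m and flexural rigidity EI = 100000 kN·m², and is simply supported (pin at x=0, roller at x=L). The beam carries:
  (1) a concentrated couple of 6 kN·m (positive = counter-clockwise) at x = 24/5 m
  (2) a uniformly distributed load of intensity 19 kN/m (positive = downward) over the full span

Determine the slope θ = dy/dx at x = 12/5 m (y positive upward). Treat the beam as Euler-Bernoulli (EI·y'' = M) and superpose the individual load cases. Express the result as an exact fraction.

Load 1 — applied couple M₀=6 kN·m at a=24/5 m (b=L-a=36/5):
  θ_1 = (M₀x²/(2L)+C₁)/EI  [x≤a] with C₁=M₀(3b²-L²)/(6L)=24/25 = (6·(12/5)²/(2·12)+(24/25))/100000 = 3/125000 rad
Load 2 — uniform load w=19 kN/m over full span:
  θ_2 = -w(L³-6Lx²+4x³)/(24EI) = -19·(12³-6·12·(12/5)²+4·(12/5)³)/(24·100000) = -16929/1562500 rad
Superposition: θ = Σ θ_i = -33783/3125000 rad ≈ -0.010811 rad

θ(12/5) = -33783/3125000 rad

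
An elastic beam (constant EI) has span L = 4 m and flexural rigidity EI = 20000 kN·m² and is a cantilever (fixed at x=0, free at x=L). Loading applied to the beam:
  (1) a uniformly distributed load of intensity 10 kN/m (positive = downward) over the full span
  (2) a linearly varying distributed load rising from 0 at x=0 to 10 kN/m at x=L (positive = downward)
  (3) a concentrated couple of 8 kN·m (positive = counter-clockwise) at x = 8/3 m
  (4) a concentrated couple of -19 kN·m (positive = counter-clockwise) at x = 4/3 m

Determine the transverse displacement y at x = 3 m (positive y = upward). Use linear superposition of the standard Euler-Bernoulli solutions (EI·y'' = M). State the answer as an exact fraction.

y(3) = -56501/2880000 m

Load 1 — uniform load w=10 kN/m over full span:
  y_1 = -wx²(x²-4Lx+6L²)/(24EI) = -10·3²·(3²-4·4·3+6·4²)/(24·20000) = -171/16000 m
Load 2 — triangular load w₀=10 kN/m (0→w₀ over full span):
  y_2 = (w₀Lx³/12-w₀L²x²/6-w₀x⁵/(120L))/EI = (10·4·3³/12-10·4²·3²/6-10·3⁵/(120·4))/20000 = -2481/320000 m
Load 3 — applied couple M₀=8 kN·m at a=8/3 m (b=L-a=4/3):
  y_3 = M₀a(2x-a)/(2EI)  [x>a] = 8·(8/3)·(2·3-(8/3))/(2·20000) = 2/1125 m
Load 4 — applied couple M₀=-19 kN·m at a=4/3 m (b=L-a=8/3):
  y_4 = M₀a(2x-a)/(2EI)  [x>a] = (-19)·(4/3)·(2·3-(4/3))/(2·20000) = -133/45000 m
Superposition: y = Σ y_i = -56501/2880000 m ≈ -0.019618 m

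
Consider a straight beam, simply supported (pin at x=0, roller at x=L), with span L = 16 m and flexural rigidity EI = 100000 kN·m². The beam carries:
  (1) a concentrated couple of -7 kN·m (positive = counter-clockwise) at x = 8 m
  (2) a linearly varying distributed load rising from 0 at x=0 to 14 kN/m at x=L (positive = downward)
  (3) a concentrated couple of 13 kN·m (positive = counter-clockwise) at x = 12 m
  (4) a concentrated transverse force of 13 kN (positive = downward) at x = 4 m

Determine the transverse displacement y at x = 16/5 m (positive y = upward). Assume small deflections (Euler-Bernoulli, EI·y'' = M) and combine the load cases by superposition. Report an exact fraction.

y(16/5) = -23255461/585937500 m

Load 1 — applied couple M₀=-7 kN·m at a=8 m (b=L-a=8):
  y_1 = (M₀x³/(6L)+C₁x)/EI  [x≤a] with C₁=M₀(3b²-L²)/(6L)=14/3 = ((-7)·(16/5)³/(6·16)+(14/3)·(16/5))/100000 = 49/390625 m
Load 2 — triangular load w₀=14 kN/m (0→w₀ over full span):
  y_2 = -w₀x(7L⁴-10L²x²+3x⁴)/(360LEI) = -14·(16/5)·(7·16⁴-10·16²·(16/5)²+3·(16/5)⁴)/(360·16·100000) = -4931584/146484375 m
Load 3 — applied couple M₀=13 kN·m at a=12 m (b=L-a=4):
  y_3 = (M₀x³/(6L)+C₁x)/EI  [x≤a] with C₁=M₀(3b²-L²)/(6L)=-169/6 = (13·(16/5)³/(6·16)+(-169/6)·(16/5))/100000 = -1339/1562500 m
Load 4 — point force P=13 kN at a=4 m (b=L-a=12):
  y_4 = -Pbx(L²-b²-x²)/(6LEI)  [x≤a] = -13·12·(16/5)·(16²-12²-(16/5)²)/(6·16·100000) = -2067/390625 m
Superposition: y = Σ y_i = -23255461/585937500 m ≈ -0.039689 m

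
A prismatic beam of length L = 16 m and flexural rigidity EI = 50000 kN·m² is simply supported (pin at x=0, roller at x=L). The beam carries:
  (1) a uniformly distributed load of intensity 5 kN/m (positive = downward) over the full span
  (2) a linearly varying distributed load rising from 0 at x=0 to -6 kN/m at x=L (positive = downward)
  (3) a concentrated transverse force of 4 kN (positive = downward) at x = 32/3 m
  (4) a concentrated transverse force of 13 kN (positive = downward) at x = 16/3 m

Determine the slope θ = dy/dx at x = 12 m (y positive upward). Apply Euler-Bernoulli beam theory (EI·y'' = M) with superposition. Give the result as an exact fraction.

Load 1 — uniform load w=5 kN/m over full span:
  θ_1 = -w(L³-6Lx²+4x³)/(24EI) = -5·(16³-6·16·12²+4·12³)/(24·50000) = 22/1875 rad
Load 2 — triangular load w₀=-6 kN/m (0→w₀ over full span):
  θ_2 = -w₀(7L⁴-30L²x²+15x⁴)/(360LEI) = -(-6)·(7·16⁴-30·16²·12²+15·12⁴)/(360·16·50000) = -1313/187500 rad
Load 3 — point force P=4 kN at a=32/3 m (b=L-a=16/3):
  θ_3 = -Pa(2L²-6Lx+3x²+a²)/(6LEI)  [x>a] = -4·(32/3)·(2·16²-6·16·12+3·12²+(32/3)²)/(6·16·50000) = 212/253125 rad
Load 4 — point force P=13 kN at a=16/3 m (b=L-a=32/3):
  θ_4 = -Pa(2L²-6Lx+3x²+a²)/(6LEI)  [x>a] = -13·(16/3)·(2·16²-6·16·12+3·12²+(16/3)²)/(6·16·50000) = 1313/506250 rad
Superposition: θ = Σ θ_i = 4591/562500 rad ≈ 0.008162 rad

θ(12) = 4591/562500 rad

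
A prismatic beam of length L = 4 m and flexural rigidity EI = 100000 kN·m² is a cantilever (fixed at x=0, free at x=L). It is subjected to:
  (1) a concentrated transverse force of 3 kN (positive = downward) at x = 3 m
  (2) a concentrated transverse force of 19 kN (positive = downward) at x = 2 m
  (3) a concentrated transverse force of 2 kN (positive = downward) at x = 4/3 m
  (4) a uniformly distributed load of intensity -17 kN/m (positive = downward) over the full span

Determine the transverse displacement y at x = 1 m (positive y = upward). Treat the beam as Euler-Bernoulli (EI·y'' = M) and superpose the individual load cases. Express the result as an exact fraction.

y(1) = 877/2400000 m

Load 1 — point force P=3 kN at a=3 m (b=L-a=1):
  y_1 = -Px²(3a-x)/(6EI)  [x≤a] = -3·1²·(3·3-1)/(6·100000) = -1/25000 m
Load 2 — point force P=19 kN at a=2 m (b=L-a=2):
  y_2 = -Px²(3a-x)/(6EI)  [x≤a] = -19·1²·(3·2-1)/(6·100000) = -19/120000 m
Load 3 — point force P=2 kN at a=4/3 m (b=L-a=8/3):
  y_3 = -Px²(3a-x)/(6EI)  [x≤a] = -2·1²·(3·(4/3)-1)/(6·100000) = -1/100000 m
Load 4 — uniform load w=-17 kN/m over full span:
  y_4 = -wx²(x²-4Lx+6L²)/(24EI) = -(-17)·1²·(1²-4·4·1+6·4²)/(24·100000) = 459/800000 m
Superposition: y = Σ y_i = 877/2400000 m ≈ 0.000365 m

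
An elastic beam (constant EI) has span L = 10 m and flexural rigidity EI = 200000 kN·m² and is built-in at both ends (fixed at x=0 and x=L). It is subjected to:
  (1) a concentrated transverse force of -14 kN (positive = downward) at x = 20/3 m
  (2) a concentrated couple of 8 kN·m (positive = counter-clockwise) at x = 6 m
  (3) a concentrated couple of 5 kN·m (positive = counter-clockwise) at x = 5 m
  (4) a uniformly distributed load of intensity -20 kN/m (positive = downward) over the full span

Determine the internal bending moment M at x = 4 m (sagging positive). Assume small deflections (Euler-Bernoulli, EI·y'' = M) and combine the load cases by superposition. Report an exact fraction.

Load 1 — point force P=-14 kN at a=20/3 m (b=L-a=10/3):
  M_1 = Pb²(3a+b)x/L³ - Pab²/L²  [x≤a] = (-14)·(10/3)²·(3·(20/3)+(10/3))·4/10³ - (-14)·(20/3)·(10/3)²/10² = -112/27 kN·m
Load 2 — applied couple M₀=8 kN·m at a=6 m (b=L-a=4):
  M_2 = R_Ax - M_A  [x≤a] with R_A=144/125, M_A=64/25 = (144/125)·4 - (64/25) = 256/125 kN·m
Load 3 — applied couple M₀=5 kN·m at a=5 m (b=L-a=5):
  M_3 = R_Ax - M_A  [x≤a] with R_A=3/4, M_A=5/4 = (3/4)·4 - (5/4) = 7/4 kN·m
Load 4 — uniform load w=-20 kN/m over full span:
  M_4 = wLx/2 - wL²/12 - wx²/2 = (-20)·10·4/2 - (-20)·10²/12 - (-20)·4²/2 = -220/3 kN·m
Superposition: M = Σ M_i = -994727/13500 kN·m ≈ -73.683481 kN·m

M(4) = -994727/13500 kN·m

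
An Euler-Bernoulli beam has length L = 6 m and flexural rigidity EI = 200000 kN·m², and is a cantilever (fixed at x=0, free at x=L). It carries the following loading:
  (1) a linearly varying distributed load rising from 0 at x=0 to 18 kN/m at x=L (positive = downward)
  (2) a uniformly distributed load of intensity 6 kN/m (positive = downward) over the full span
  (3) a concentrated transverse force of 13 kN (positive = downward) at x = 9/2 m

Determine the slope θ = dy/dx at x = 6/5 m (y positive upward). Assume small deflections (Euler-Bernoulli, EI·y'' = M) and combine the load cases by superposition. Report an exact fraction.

Load 1 — triangular load w₀=18 kN/m (0→w₀ over full span):
  θ_1 = (w₀Lx²/4-w₀L²x/3-w₀x⁴/(24L))/EI = (18·6·(6/5)²/4-18·6²·(6/5)/3-18·(6/5)⁴/(24·6))/200000 = -68931/62500000 rad
Load 2 — uniform load w=6 kN/m over full span:
  θ_2 = -wx(x²-3Lx+3L²)/(6EI) = -6·(6/5)·((6/5)²-3·6·(6/5)+3·6²)/(6·200000) = -1647/3125000 rad
Load 3 — point force P=13 kN at a=9/2 m (b=L-a=3/2):
  θ_3 = -Px(2a-x)/(2EI)  [x≤a] = -13·(6/5)·(2·(9/2)-(6/5))/(2·200000) = -1521/5000000 rad
Superposition: θ = Σ θ_i = -241767/125000000 rad ≈ -0.001934 rad

θ(6/5) = -241767/125000000 rad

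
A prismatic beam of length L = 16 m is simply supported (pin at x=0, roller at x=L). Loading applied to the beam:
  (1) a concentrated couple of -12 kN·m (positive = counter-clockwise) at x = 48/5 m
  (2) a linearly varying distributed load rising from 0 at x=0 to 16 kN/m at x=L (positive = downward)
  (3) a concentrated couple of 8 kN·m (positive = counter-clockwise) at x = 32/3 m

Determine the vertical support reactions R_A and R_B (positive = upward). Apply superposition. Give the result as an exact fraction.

R_A = 509/12 kN, R_B = 1027/12 kN

Load 1 — applied couple M₀=-12 kN·m at a=48/5 m (b=L-a=32/5):
  R_A = M₀/L = (-12)/16 = -3/4 kN
  R_B = -M₀/L = -(-12)/16 = 3/4 kN
Load 2 — triangular load w₀=16 kN/m (0→w₀ over full span):
  R_A = w₀L/6 = 16·16/6 = 128/3 kN
  R_B = w₀L/3 = 16·16/3 = 256/3 kN
Load 3 — applied couple M₀=8 kN·m at a=32/3 m (b=L-a=16/3):
  R_A = M₀/L = 8/16 = 1/2 kN
  R_B = -M₀/L = -8/16 = -1/2 kN
Superposition: R_A = 509/12 kN, R_B = 1027/12 kN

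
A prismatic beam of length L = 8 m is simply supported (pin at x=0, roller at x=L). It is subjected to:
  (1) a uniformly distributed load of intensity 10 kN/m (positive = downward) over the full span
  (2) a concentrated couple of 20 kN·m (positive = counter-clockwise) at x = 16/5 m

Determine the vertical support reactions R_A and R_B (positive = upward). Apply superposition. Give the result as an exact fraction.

Load 1 — uniform load w=10 kN/m over full span:
  R_A = wL/2 = 10·8/2 = 40 kN
  R_B = wL/2 = 10·8/2 = 40 kN
Load 2 — applied couple M₀=20 kN·m at a=16/5 m (b=L-a=24/5):
  R_A = M₀/L = 20/8 = 5/2 kN
  R_B = -M₀/L = -20/8 = -5/2 kN
Superposition: R_A = 85/2 kN, R_B = 75/2 kN

R_A = 85/2 kN, R_B = 75/2 kN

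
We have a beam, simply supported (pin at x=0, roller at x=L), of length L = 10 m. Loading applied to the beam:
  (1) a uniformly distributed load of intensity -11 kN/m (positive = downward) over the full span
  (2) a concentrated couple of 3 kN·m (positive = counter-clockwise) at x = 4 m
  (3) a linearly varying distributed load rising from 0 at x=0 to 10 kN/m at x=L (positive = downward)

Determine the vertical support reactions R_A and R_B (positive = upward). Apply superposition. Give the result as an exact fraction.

R_A = -1141/30 kN, R_B = -659/30 kN

Load 1 — uniform load w=-11 kN/m over full span:
  R_A = wL/2 = (-11)·10/2 = -55 kN
  R_B = wL/2 = (-11)·10/2 = -55 kN
Load 2 — applied couple M₀=3 kN·m at a=4 m (b=L-a=6):
  R_A = M₀/L = 3/10 kN
  R_B = -M₀/L = -3/10 kN
Load 3 — triangular load w₀=10 kN/m (0→w₀ over full span):
  R_A = w₀L/6 = 10·10/6 = 50/3 kN
  R_B = w₀L/3 = 10·10/3 = 100/3 kN
Superposition: R_A = -1141/30 kN, R_B = -659/30 kN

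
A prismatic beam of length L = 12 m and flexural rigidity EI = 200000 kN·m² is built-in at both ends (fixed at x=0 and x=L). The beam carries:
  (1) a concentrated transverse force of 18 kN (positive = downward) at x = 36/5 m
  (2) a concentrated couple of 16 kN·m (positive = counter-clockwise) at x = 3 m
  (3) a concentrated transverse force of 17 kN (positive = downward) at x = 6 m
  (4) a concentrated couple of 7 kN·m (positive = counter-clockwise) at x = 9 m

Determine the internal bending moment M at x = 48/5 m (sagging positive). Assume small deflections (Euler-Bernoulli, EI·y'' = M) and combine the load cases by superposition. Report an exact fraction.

M(48/5) = -96979/10000 kN·m

Load 1 — point force P=18 kN at a=36/5 m (b=L-a=24/5):
  M_1 = Pa²(a+3b)(L-x)/L³ - Pa²b/L²  [x>a] = 18·(36/5)²·((36/5)+3·(24/5))·(12-(48/5))/12³ - 18·(36/5)²·(24/5)/12² = -1944/625 kN·m
Load 2 — applied couple M₀=16 kN·m at a=3 m (b=L-a=9):
  M_2 = R_Ax - M_A - M₀  [x>a] with R_A=3/2, M_A=-3 = (3/2)·(48/5) - (-3) - 16 = 7/5 kN·m
Load 3 — point force P=17 kN at a=6 m (b=L-a=6):
  M_3 = Pa²(a+3b)(L-x)/L³ - Pa²b/L²  [x>a] = 17·6²·(6+3·6)·(12-(48/5))/12³ - 17·6²·6/12² = -51/10 kN·m
Load 4 — applied couple M₀=7 kN·m at a=9 m (b=L-a=3):
  M_4 = R_Ax - M_A - M₀  [x>a] with R_A=21/32, M_A=35/16 = (21/32)·(48/5) - (35/16) - 7 = -231/80 kN·m
Superposition: M = Σ M_i = -96979/10000 kN·m ≈ -9.697900 kN·m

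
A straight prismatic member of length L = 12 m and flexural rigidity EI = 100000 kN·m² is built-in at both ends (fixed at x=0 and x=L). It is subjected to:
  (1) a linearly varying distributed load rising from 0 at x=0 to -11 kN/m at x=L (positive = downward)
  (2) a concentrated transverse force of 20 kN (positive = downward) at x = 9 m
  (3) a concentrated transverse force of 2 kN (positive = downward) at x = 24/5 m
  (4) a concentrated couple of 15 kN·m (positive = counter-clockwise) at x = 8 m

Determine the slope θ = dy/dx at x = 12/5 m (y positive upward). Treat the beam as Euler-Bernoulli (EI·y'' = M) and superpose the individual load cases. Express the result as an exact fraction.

θ(12/5) = 64377/156250000 rad

Load 1 — triangular load w₀=-11 kN/m (0→w₀ over full span):
  θ_1 = -w₀(2x(L-x)(L-2x)(x+2L)+x²(L-x)²)/(120LEI) = -(-11)·(2·(12/5)·(12-(12/5))·(12-2·(12/5))·((12/5)+2·12)+(12/5)²·(12-(12/5))²)/(120·12·100000) = 1386/1953125 rad
Load 2 — point force P=20 kN at a=9 m (b=L-a=3):
  θ_2 = -Pb²x(2aL-(3a+b)x)/(2L³EI)  [x≤a] = -20·3²·(12/5)·(2·9·12-(3·9+3)·(12/5))/(2·12³·100000) = -9/50000 rad
Load 3 — point force P=2 kN at a=24/5 m (b=L-a=36/5):
  θ_3 = -Pb²x(2aL-(3a+b)x)/(2L³EI)  [x≤a] = -2·(36/5)²·(12/5)·(2·(24/5)·12-(3·(24/5)+(36/5))·(12/5))/(2·12³·100000) = -891/19531250 rad
Load 4 — applied couple M₀=15 kN·m at a=8 m (b=L-a=4):
  θ_4 = (R_Ax²/2 - M_Ax)/EI  [x≤a] with R_A=5/3, M_A=5 = ((5/3)·(12/5)²/2 - 5·(12/5))/100000 = -9/125000 rad
Superposition: θ = Σ θ_i = 64377/156250000 rad ≈ 0.000412 rad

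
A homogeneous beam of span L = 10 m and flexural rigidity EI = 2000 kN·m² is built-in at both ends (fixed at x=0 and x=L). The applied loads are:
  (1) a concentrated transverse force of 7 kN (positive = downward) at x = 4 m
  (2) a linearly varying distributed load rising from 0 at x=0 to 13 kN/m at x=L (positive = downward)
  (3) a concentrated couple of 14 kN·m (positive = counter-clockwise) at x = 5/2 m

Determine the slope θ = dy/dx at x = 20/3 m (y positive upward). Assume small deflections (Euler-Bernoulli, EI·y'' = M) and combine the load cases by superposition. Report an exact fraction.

θ(20/3) = 97993/4860000 rad

Load 1 — point force P=7 kN at a=4 m (b=L-a=6):
  θ_1 = Pa²(L-x)(2bL-(3b+a)(L-x))/(2L³EI)  [x>a] = 7·4²·(10-(20/3))·(2·6·10-(3·6+4)·(10-(20/3)))/(2·10³·2000) = 49/11250 rad
Load 2 — triangular load w₀=13 kN/m (0→w₀ over full span):
  θ_2 = -w₀(2x(L-x)(L-2x)(x+2L)+x²(L-x)²)/(120LEI) = -13·(2·(20/3)·(10-(20/3))·(10-2·(20/3))·((20/3)+2·10)+(20/3)²·(10-(20/3))²)/(120·10·2000) = 91/4860 rad
Load 3 — applied couple M₀=14 kN·m at a=5/2 m (b=L-a=15/2):
  θ_3 = (R_Ax²/2 - M_Ax - M₀(x-a))/EI  [x>a] with R_A=63/40, M_A=-21/8 = ((63/40)·(20/3)²/2 - (-21/8)·(20/3) - 14·((20/3)-(5/2)))/2000 = -7/2400 rad
Superposition: θ = Σ θ_i = 97993/4860000 rad ≈ 0.020163 rad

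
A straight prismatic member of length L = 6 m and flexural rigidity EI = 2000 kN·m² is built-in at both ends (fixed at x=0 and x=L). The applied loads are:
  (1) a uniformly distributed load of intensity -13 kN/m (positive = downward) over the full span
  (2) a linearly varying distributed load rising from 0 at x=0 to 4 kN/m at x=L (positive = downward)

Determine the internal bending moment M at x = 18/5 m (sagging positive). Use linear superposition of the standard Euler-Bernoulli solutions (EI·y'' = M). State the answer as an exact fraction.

M(18/5) = -1773/125 kN·m

Load 1 — uniform load w=-13 kN/m over full span:
  M_1 = wLx/2 - wL²/12 - wx²/2 = (-13)·6·(18/5)/2 - (-13)·6²/12 - (-13)·(18/5)²/2 = -429/25 kN·m
Load 2 — triangular load w₀=4 kN/m (0→w₀ over full span):
  M_2 = 3w₀Lx/20 - w₀L²/30 - w₀x³/(6L) = 3·4·6·(18/5)/20 - 4·6²/30 - 4·(18/5)³/(6·6) = 372/125 kN·m
Superposition: M = Σ M_i = -1773/125 kN·m ≈ -14.184000 kN·m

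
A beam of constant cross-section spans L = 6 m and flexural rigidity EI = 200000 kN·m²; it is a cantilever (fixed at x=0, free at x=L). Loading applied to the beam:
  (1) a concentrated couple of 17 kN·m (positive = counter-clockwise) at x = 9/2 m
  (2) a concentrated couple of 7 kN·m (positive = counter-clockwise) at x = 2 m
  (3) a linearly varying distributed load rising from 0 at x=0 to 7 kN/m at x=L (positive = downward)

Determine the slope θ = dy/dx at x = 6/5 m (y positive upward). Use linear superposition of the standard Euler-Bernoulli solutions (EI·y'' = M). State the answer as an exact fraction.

Load 1 — applied couple M₀=17 kN·m at a=9/2 m (b=L-a=3/2):
  θ_1 = M₀x/EI  [x≤a] = 17·(6/5)/200000 = 51/500000 rad
Load 2 — applied couple M₀=7 kN·m at a=2 m (b=L-a=4):
  θ_2 = M₀x/EI  [x≤a] = 7·(6/5)/200000 = 21/500000 rad
Load 3 — triangular load w₀=7 kN/m (0→w₀ over full span):
  θ_3 = (w₀Lx²/4-w₀L²x/3-w₀x⁴/(24L))/EI = (7·6·(6/5)²/4-7·6²·(6/5)/3-7·(6/5)⁴/(24·6))/200000 = -53613/125000000 rad
Superposition: θ = Σ θ_i = -35613/125000000 rad ≈ -0.000285 rad

θ(6/5) = -35613/125000000 rad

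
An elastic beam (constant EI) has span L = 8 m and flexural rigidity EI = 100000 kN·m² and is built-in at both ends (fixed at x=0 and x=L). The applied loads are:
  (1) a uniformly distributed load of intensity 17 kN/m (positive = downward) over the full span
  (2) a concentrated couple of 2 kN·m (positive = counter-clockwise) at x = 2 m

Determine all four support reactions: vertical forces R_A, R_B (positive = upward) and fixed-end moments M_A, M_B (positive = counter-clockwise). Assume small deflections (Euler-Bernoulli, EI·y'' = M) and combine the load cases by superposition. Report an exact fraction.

Load 1 — uniform load w=17 kN/m over full span:
  R_A = wL/2 = 17·8/2 = 68 kN
  M_A = wL²/12 = 17·8²/12 = 272/3 kN·m
  R_B = wL/2 = 17·8/2 = 68 kN
  M_B = -wL²/12 = -17·8²/12 = -272/3 kN·m
Load 2 — applied couple M₀=2 kN·m at a=2 m (b=L-a=6):
  R_A = 6M₀ab/L³ = 6·2·2·6/8³ = 9/32 kN
  M_A = M₀b(2a-b)/L² = 2·6·(2·2-6)/8² = -3/8 kN·m
  R_B = -6M₀ab/L³ = -6·2·2·6/8³ = -9/32 kN
  M_B = M₀a(2b-a)/L² = 2·2·(2·6-2)/8² = 5/8 kN·m
Superposition: R_A = 2185/32 kN, M_A = 2167/24 kN·m, R_B = 2167/32 kN, M_B = -2161/24 kN·m

R_A = 2185/32 kN, M_A = 2167/24 kN·m, R_B = 2167/32 kN, M_B = -2161/24 kN·m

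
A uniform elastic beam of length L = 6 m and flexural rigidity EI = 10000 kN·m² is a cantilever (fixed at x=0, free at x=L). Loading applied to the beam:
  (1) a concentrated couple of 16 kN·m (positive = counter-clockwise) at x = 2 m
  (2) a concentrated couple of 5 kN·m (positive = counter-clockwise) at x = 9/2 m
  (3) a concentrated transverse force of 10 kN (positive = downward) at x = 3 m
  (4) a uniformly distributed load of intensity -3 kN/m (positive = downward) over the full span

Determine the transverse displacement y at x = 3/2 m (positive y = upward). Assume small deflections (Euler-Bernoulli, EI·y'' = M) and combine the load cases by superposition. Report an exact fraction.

Load 1 — applied couple M₀=16 kN·m at a=2 m (b=L-a=4):
  y_1 = M₀x²/(2EI)  [x≤a] = 16·(3/2)²/(2·10000) = 9/5000 m
Load 2 — applied couple M₀=5 kN·m at a=9/2 m (b=L-a=3/2):
  y_2 = M₀x²/(2EI)  [x≤a] = 5·(3/2)²/(2·10000) = 9/16000 m
Load 3 — point force P=10 kN at a=3 m (b=L-a=3):
  y_3 = -Px²(3a-x)/(6EI)  [x≤a] = -10·(3/2)²·(3·3-(3/2))/(6·10000) = -9/3200 m
Load 4 — uniform load w=-3 kN/m over full span:
  y_4 = -wx²(x²-4Lx+6L²)/(24EI) = -(-3)·(3/2)²·((3/2)²-4·6·(3/2)+6·6²)/(24·10000) = 6561/1280000 m
Superposition: y = Σ y_i = 1197/256000 m ≈ 0.004676 m

y(3/2) = 1197/256000 m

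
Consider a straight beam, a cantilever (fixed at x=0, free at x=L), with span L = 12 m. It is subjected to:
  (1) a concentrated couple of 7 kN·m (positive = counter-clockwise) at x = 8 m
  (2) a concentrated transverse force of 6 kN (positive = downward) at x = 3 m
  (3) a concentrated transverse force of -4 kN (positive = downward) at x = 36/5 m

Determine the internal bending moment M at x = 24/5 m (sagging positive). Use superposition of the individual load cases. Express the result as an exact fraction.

Load 1 — applied couple M₀=7 kN·m at a=8 m (b=L-a=4):
  M_1 = M₀  [x≤a] = 7 = 7 kN·m
Load 2 — point force P=6 kN at a=3 m (b=L-a=9):
  M_2 = 0  [x>a] = 0 kN·m
Load 3 — point force P=-4 kN at a=36/5 m (b=L-a=24/5):
  M_3 = -P(a-x)  [x≤a] = -(-4)·((36/5)-(24/5)) = 48/5 kN·m
Superposition: M = Σ M_i = 83/5 kN·m ≈ 16.600000 kN·m

M(24/5) = 83/5 kN·m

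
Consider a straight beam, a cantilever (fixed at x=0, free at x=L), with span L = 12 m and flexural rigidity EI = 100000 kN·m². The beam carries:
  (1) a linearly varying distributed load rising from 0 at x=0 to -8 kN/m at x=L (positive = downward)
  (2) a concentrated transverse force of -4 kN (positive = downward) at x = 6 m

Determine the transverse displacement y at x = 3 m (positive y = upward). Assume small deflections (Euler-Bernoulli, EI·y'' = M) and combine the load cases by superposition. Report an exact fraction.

Load 1 — triangular load w₀=-8 kN/m (0→w₀ over full span):
  y_1 = (w₀Lx³/12-w₀L²x²/6-w₀x⁵/(120L))/EI = ((-8)·12·3³/12-(-8)·12²·3²/6-(-8)·3⁵/(120·12))/100000 = 30267/2000000 m
Load 2 — point force P=-4 kN at a=6 m (b=L-a=6):
  y_2 = -Px²(3a-x)/(6EI)  [x≤a] = -(-4)·3²·(3·6-3)/(6·100000) = 9/10000 m
Superposition: y = Σ y_i = 32067/2000000 m ≈ 0.016033 m

y(3) = 32067/2000000 m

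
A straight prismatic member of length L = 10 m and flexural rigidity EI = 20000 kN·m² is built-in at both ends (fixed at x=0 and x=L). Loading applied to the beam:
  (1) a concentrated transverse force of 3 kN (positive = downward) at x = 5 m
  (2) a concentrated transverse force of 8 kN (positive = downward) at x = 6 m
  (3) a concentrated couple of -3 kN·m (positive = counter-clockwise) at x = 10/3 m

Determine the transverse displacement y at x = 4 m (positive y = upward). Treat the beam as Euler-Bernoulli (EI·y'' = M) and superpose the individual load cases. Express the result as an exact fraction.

y(4) = -2297/937500 m

Load 1 — point force P=3 kN at a=5 m (b=L-a=5):
  y_1 = -Pb²x²(3aL-(3a+b)x)/(6L³EI)  [x≤a] = -3·5²·4²·(3·5·10-(3·5+5)·4)/(6·10³·20000) = -7/10000 m
Load 2 — point force P=8 kN at a=6 m (b=L-a=4):
  y_2 = -Pb²x²(3aL-(3a+b)x)/(6L³EI)  [x≤a] = -8·4²·4²·(3·6·10-(3·6+4)·4)/(6·10³·20000) = -368/234375 m
Load 3 — applied couple M₀=-3 kN·m at a=10/3 m (b=L-a=20/3):
  y_3 = (R_Ax³/6 - M_Ax²/2 - M₀(x-a)²/2)/EI  [x>a] with R_A=-2/5, M_A=0 = ((-2/5)·4³/6 - 0·4²/2 - (-3)·(4-(10/3))²/2)/20000 = -9/50000 m
Superposition: y = Σ y_i = -2297/937500 m ≈ -0.002450 m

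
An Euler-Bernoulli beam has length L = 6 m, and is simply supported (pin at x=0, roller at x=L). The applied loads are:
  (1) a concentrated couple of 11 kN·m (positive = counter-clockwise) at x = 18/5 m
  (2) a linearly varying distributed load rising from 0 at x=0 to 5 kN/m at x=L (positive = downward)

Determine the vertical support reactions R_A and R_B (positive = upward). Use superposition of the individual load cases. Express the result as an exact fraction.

R_A = 41/6 kN, R_B = 49/6 kN

Load 1 — applied couple M₀=11 kN·m at a=18/5 m (b=L-a=12/5):
  R_A = M₀/L = 11/6 kN
  R_B = -M₀/L = -11/6 kN
Load 2 — triangular load w₀=5 kN/m (0→w₀ over full span):
  R_A = w₀L/6 = 5·6/6 = 5 kN
  R_B = w₀L/3 = 5·6/3 = 10 kN
Superposition: R_A = 41/6 kN, R_B = 49/6 kN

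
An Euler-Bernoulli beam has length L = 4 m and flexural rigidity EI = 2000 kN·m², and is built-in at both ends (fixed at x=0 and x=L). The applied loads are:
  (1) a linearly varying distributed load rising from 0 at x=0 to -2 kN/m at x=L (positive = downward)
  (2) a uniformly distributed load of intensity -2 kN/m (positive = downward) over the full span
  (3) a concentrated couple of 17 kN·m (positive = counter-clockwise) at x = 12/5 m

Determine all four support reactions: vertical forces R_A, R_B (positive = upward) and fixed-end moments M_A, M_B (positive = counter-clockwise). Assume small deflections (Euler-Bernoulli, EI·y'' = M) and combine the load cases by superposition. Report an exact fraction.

R_A = 23/25 kN, M_A = 128/75 kN·m, R_B = -323/25 kN, M_B = 473/75 kN·m

Load 1 — triangular load w₀=-2 kN/m (0→w₀ over full span):
  R_A = 3w₀L/20 = 3·(-2)·4/20 = -6/5 kN
  M_A = w₀L²/30 = (-2)·4²/30 = -16/15 kN·m
  R_B = 7w₀L/20 = 7·(-2)·4/20 = -14/5 kN
  M_B = -w₀L²/20 = -(-2)·4²/20 = 8/5 kN·m
Load 2 — uniform load w=-2 kN/m over full span:
  R_A = wL/2 = (-2)·4/2 = -4 kN
  M_A = wL²/12 = (-2)·4²/12 = -8/3 kN·m
  R_B = wL/2 = (-2)·4/2 = -4 kN
  M_B = -wL²/12 = -(-2)·4²/12 = 8/3 kN·m
Load 3 — applied couple M₀=17 kN·m at a=12/5 m (b=L-a=8/5):
  R_A = 6M₀ab/L³ = 6·17·(12/5)·(8/5)/4³ = 153/25 kN
  M_A = M₀b(2a-b)/L² = 17·(8/5)·(2·(12/5)-(8/5))/4² = 136/25 kN·m
  R_B = -6M₀ab/L³ = -6·17·(12/5)·(8/5)/4³ = -153/25 kN
  M_B = M₀a(2b-a)/L² = 17·(12/5)·(2·(8/5)-(12/5))/4² = 51/25 kN·m
Superposition: R_A = 23/25 kN, M_A = 128/75 kN·m, R_B = -323/25 kN, M_B = 473/75 kN·m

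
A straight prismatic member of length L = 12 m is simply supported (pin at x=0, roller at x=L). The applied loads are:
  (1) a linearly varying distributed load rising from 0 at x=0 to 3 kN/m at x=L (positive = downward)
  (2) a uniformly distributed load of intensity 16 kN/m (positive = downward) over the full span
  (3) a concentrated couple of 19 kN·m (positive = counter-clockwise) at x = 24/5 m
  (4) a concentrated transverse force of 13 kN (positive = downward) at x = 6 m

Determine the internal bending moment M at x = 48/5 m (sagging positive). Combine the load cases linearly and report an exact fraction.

Load 1 — triangular load w₀=3 kN/m (0→w₀ over full span):
  M_1 = w₀Lx/6 - w₀x³/(6L) = 3·12·(48/5)/6 - 3·(48/5)³/(6·12) = 2592/125 kN·m
Load 2 — uniform load w=16 kN/m over full span:
  M_2 = wx(L-x)/2 = 16·(48/5)·(12-(48/5))/2 = 4608/25 kN·m
Load 3 — applied couple M₀=19 kN·m at a=24/5 m (b=L-a=36/5):
  M_3 = M₀x/L - M₀  [x>a] = 19·(48/5)/12 - 19 = -19/5 kN·m
Load 4 — point force P=13 kN at a=6 m (b=L-a=6):
  M_4 = Pa(L-x)/L  [x>a] = 13·6·(12-(48/5))/12 = 78/5 kN·m
Superposition: M = Σ M_i = 27107/125 kN·m ≈ 216.856000 kN·m

M(48/5) = 27107/125 kN·m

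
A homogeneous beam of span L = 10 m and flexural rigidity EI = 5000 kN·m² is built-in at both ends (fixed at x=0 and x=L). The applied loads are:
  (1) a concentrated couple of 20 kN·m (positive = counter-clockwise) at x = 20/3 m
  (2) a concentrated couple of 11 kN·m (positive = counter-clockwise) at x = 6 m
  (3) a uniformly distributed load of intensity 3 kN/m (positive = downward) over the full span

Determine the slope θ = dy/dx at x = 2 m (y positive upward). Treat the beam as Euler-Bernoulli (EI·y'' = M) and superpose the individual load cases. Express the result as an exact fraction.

θ(2) = -1121/156250 rad

Load 1 — applied couple M₀=20 kN·m at a=20/3 m (b=L-a=10/3):
  θ_1 = (R_Ax²/2 - M_Ax)/EI  [x≤a] with R_A=8/3, M_A=20/3 = ((8/3)·2²/2 - (20/3)·2)/5000 = -1/625 rad
Load 2 — applied couple M₀=11 kN·m at a=6 m (b=L-a=4):
  θ_2 = (R_Ax²/2 - M_Ax)/EI  [x≤a] with R_A=198/125, M_A=88/25 = ((198/125)·2²/2 - (88/25)·2)/5000 = -121/156250 rad
Load 3 — uniform load w=3 kN/m over full span:
  θ_3 = -wx(L-x)(L-2x)/(12EI) = -3·2·(10-2)·(10-2·2)/(12·5000) = -3/625 rad
Superposition: θ = Σ θ_i = -1121/156250 rad ≈ -0.007174 rad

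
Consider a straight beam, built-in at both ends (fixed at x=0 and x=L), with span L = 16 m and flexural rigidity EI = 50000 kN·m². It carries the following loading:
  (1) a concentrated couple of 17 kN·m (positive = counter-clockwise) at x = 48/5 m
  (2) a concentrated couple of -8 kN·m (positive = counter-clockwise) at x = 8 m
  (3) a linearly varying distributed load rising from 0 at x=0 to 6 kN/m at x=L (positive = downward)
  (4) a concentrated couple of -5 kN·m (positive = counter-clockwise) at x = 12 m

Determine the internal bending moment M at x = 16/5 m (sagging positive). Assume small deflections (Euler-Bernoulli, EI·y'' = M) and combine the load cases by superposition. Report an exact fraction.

M(16/5) = -15349/2000 kN·m

Load 1 — applied couple M₀=17 kN·m at a=48/5 m (b=L-a=32/5):
  M_1 = R_Ax - M_A  [x≤a] with R_A=153/100, M_A=136/25 = (153/100)·(16/5) - (136/25) = -68/125 kN·m
Load 2 — applied couple M₀=-8 kN·m at a=8 m (b=L-a=8):
  M_2 = R_Ax - M_A  [x≤a] with R_A=-3/4, M_A=-2 = (-3/4)·(16/5) - (-2) = -2/5 kN·m
Load 3 — triangular load w₀=6 kN/m (0→w₀ over full span):
  M_3 = 3w₀Lx/20 - w₀L²/30 - w₀x³/(6L) = 3·6·16·(16/5)/20 - 6·16²/30 - 6·(16/5)³/(6·16) = -896/125 kN·m
Load 4 — applied couple M₀=-5 kN·m at a=12 m (b=L-a=4):
  M_4 = R_Ax - M_A  [x≤a] with R_A=-45/128, M_A=-25/16 = (-45/128)·(16/5) - (-25/16) = 7/16 kN·m
Superposition: M = Σ M_i = -15349/2000 kN·m ≈ -7.674500 kN·m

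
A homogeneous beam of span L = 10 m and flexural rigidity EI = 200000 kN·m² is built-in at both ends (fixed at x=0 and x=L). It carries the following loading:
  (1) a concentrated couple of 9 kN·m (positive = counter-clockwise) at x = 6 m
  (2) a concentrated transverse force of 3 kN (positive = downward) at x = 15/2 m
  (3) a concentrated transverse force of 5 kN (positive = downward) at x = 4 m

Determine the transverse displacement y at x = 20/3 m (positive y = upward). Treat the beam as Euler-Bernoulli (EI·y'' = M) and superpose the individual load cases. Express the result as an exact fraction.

Load 1 — applied couple M₀=9 kN·m at a=6 m (b=L-a=4):
  y_1 = (R_Ax³/6 - M_Ax²/2 - M₀(x-a)²/2)/EI  [x>a] with R_A=162/125, M_A=72/25 = ((162/125)·(20/3)³/6 - (72/25)·(20/3)²/2 - 9·((20/3)-6)²/2)/200000 = -1/100000 m
Load 2 — point force P=3 kN at a=15/2 m (b=L-a=5/2):
  y_2 = -Pb²x²(3aL-(3a+b)x)/(6L³EI)  [x≤a] = -3·(5/2)²·(20/3)²·(3·(15/2)·10-(3·(15/2)+(5/2))·(20/3))/(6·10³·200000) = -7/172800 m
Load 3 — point force P=5 kN at a=4 m (b=L-a=6):
  y_3 = -Pa²(L-x)²(3bL-(3b+a)(L-x))/(6L³EI)  [x>a] = -5·4²·(10-(20/3))²·(3·6·10-(3·6+4)·(10-(20/3)))/(6·10³·200000) = -4/50625 m
Superposition: y = Σ y_i = -8393/64800000 m ≈ -0.000130 m

y(20/3) = -8393/64800000 m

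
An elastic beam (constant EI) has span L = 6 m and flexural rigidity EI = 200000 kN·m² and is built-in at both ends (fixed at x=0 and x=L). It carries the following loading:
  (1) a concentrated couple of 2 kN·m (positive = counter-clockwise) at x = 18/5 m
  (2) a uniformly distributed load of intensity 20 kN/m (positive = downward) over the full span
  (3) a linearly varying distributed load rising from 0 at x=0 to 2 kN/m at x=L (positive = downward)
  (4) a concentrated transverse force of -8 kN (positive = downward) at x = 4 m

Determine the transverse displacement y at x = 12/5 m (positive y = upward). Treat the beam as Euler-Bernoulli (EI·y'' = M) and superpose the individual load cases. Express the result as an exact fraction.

y(12/5) = -88579/292968750 m

Load 1 — applied couple M₀=2 kN·m at a=18/5 m (b=L-a=12/5):
  y_1 = (R_Ax³/6 - M_Ax²/2)/EI  [x≤a] with R_A=12/25, M_A=16/25 = ((12/25)·(12/5)³/6 - (16/25)·(12/5)²/2)/200000 = -36/9765625 m
Load 2 — uniform load w=20 kN/m over full span:
  y_2 = -wx²(L-x)²/(24EI) = -20·(12/5)²·(6-(12/5))²/(24·200000) = -243/781250 m
Load 3 — triangular load w₀=2 kN/m (0→w₀ over full span):
  y_3 = -w₀x²(L-x)²(x+2L)/(120LEI) = -2·(12/5)²·(6-(12/5))²·((12/5)+2·6)/(120·6·200000) = -729/48828125 m
Load 4 — point force P=-8 kN at a=4 m (b=L-a=2):
  y_4 = -Pb²x²(3aL-(3a+b)x)/(6L³EI)  [x≤a] = -(-8)·2²·(12/5)²·(3·4·6-(3·4+2)·(12/5))/(6·6³·200000) = 32/1171875 m
Superposition: y = Σ y_i = -88579/292968750 m ≈ -0.000302 m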